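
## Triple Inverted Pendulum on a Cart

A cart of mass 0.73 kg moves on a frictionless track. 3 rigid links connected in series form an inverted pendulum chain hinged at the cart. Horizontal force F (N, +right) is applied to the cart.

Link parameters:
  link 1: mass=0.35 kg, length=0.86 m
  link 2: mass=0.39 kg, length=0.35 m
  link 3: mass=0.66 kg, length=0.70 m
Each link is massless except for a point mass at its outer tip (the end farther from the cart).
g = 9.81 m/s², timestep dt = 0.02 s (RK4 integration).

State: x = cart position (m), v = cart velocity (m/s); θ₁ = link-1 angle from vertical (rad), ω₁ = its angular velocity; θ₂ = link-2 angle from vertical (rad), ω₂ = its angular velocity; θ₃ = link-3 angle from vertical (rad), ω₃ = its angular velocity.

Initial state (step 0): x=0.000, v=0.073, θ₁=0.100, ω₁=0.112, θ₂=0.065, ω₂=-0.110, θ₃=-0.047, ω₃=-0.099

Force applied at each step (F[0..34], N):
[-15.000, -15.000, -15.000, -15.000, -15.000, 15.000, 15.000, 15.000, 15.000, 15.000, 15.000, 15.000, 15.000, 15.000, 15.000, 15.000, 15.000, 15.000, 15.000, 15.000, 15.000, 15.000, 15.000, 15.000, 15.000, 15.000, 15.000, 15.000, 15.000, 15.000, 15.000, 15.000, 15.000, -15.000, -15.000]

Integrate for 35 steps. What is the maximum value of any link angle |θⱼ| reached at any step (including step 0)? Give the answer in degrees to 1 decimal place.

Answer: 189.1°

Derivation:
apply F[0]=-15.000 → step 1: x=-0.003, v=-0.366, θ₁=0.108, ω₁=0.663, θ₂=0.063, ω₂=-0.097, θ₃=-0.050, ω₃=-0.161
apply F[1]=-15.000 → step 2: x=-0.015, v=-0.805, θ₁=0.127, ω₁=1.219, θ₂=0.061, ω₂=-0.107, θ₃=-0.053, ω₃=-0.214
apply F[2]=-15.000 → step 3: x=-0.035, v=-1.240, θ₁=0.157, ω₁=1.777, θ₂=0.059, ω₂=-0.140, θ₃=-0.058, ω₃=-0.254
apply F[3]=-15.000 → step 4: x=-0.064, v=-1.665, θ₁=0.198, ω₁=2.320, θ₂=0.055, ω₂=-0.172, θ₃=-0.063, ω₃=-0.273
apply F[4]=-15.000 → step 5: x=-0.102, v=-2.071, θ₁=0.249, ω₁=2.823, θ₂=0.052, ω₂=-0.154, θ₃=-0.069, ω₃=-0.268
apply F[5]=+15.000 → step 6: x=-0.140, v=-1.729, θ₁=0.303, ω₁=2.604, θ₂=0.046, ω₂=-0.421, θ₃=-0.075, ω₃=-0.327
apply F[6]=+15.000 → step 7: x=-0.171, v=-1.406, θ₁=0.354, ω₁=2.453, θ₂=0.034, ω₂=-0.803, θ₃=-0.082, ω₃=-0.388
apply F[7]=+15.000 → step 8: x=-0.196, v=-1.093, θ₁=0.402, ω₁=2.355, θ₂=0.014, ω₂=-1.287, θ₃=-0.090, ω₃=-0.443
apply F[8]=+15.000 → step 9: x=-0.215, v=-0.786, θ₁=0.448, ω₁=2.288, θ₂=-0.018, ω₂=-1.855, θ₃=-0.100, ω₃=-0.484
apply F[9]=+15.000 → step 10: x=-0.227, v=-0.478, θ₁=0.493, ω₁=2.233, θ₂=-0.061, ω₂=-2.484, θ₃=-0.110, ω₃=-0.509
apply F[10]=+15.000 → step 11: x=-0.234, v=-0.166, θ₁=0.537, ω₁=2.170, θ₂=-0.117, ω₂=-3.152, θ₃=-0.120, ω₃=-0.516
apply F[11]=+15.000 → step 12: x=-0.234, v=0.152, θ₁=0.580, ω₁=2.084, θ₂=-0.187, ω₂=-3.835, θ₃=-0.130, ω₃=-0.512
apply F[12]=+15.000 → step 13: x=-0.228, v=0.476, θ₁=0.620, ω₁=1.961, θ₂=-0.271, ω₂=-4.520, θ₃=-0.140, ω₃=-0.504
apply F[13]=+15.000 → step 14: x=-0.215, v=0.803, θ₁=0.658, ω₁=1.792, θ₂=-0.368, ω₂=-5.201, θ₃=-0.150, ω₃=-0.505
apply F[14]=+15.000 → step 15: x=-0.195, v=1.130, θ₁=0.692, ω₁=1.570, θ₂=-0.479, ω₂=-5.882, θ₃=-0.161, ω₃=-0.528
apply F[15]=+15.000 → step 16: x=-0.170, v=1.453, θ₁=0.720, ω₁=1.288, θ₂=-0.603, ω₂=-6.572, θ₃=-0.172, ω₃=-0.590
apply F[16]=+15.000 → step 17: x=-0.137, v=1.767, θ₁=0.743, ω₁=0.942, θ₂=-0.742, ω₂=-7.284, θ₃=-0.185, ω₃=-0.711
apply F[17]=+15.000 → step 18: x=-0.099, v=2.068, θ₁=0.758, ω₁=0.527, θ₂=-0.895, ω₂=-8.034, θ₃=-0.201, ω₃=-0.915
apply F[18]=+15.000 → step 19: x=-0.055, v=2.348, θ₁=0.763, ω₁=0.041, θ₂=-1.063, ω₂=-8.838, θ₃=-0.222, ω₃=-1.232
apply F[19]=+15.000 → step 20: x=-0.005, v=2.602, θ₁=0.759, ω₁=-0.515, θ₂=-1.249, ω₂=-9.709, θ₃=-0.251, ω₃=-1.700
apply F[20]=+15.000 → step 21: x=0.049, v=2.824, θ₁=0.742, ω₁=-1.131, θ₂=-1.452, ω₂=-10.653, θ₃=-0.291, ω₃=-2.361
apply F[21]=+15.000 → step 22: x=0.107, v=3.004, θ₁=0.713, ω₁=-1.783, θ₂=-1.675, ω₂=-11.650, θ₃=-0.347, ω₃=-3.265
apply F[22]=+15.000 → step 23: x=0.169, v=3.137, θ₁=0.671, ω₁=-2.418, θ₂=-1.918, ω₂=-12.616, θ₃=-0.424, ω₃=-4.458
apply F[23]=+15.000 → step 24: x=0.233, v=3.223, θ₁=0.617, ω₁=-2.941, θ₂=-2.178, ω₂=-13.336, θ₃=-0.527, ω₃=-5.942
apply F[24]=+15.000 → step 25: x=0.298, v=3.289, θ₁=0.555, ω₁=-3.242, θ₂=-2.447, ω₂=-13.388, θ₃=-0.663, ω₃=-7.598
apply F[25]=+15.000 → step 26: x=0.364, v=3.400, θ₁=0.489, ω₁=-3.302, θ₂=-2.706, ω₂=-12.327, θ₃=-0.830, ω₃=-9.105
apply F[26]=+15.000 → step 27: x=0.434, v=3.617, θ₁=0.423, ω₁=-3.301, θ₂=-2.933, ω₂=-10.169, θ₃=-1.023, ω₃=-10.121
apply F[27]=+15.000 → step 28: x=0.510, v=3.939, θ₁=0.356, ω₁=-3.444, θ₂=-3.109, ω₂=-7.426, θ₃=-1.231, ω₃=-10.587
apply F[28]=+15.000 → step 29: x=0.592, v=4.326, θ₁=0.284, ω₁=-3.769, θ₂=-3.229, ω₂=-4.552, θ₃=-1.444, ω₃=-10.682
apply F[29]=+15.000 → step 30: x=0.683, v=4.740, θ₁=0.205, ω₁=-4.202, θ₂=-3.292, ω₂=-1.750, θ₃=-1.658, ω₃=-10.616
apply F[30]=+15.000 → step 31: x=0.782, v=5.159, θ₁=0.116, ω₁=-4.660, θ₂=-3.300, ω₂=0.963, θ₃=-1.869, ω₃=-10.572
apply F[31]=+15.000 → step 32: x=0.889, v=5.573, θ₁=0.019, ω₁=-5.094, θ₂=-3.253, ω₂=3.724, θ₃=-2.082, ω₃=-10.740
apply F[32]=+15.000 → step 33: x=1.005, v=5.991, θ₁=-0.088, ω₁=-5.582, θ₂=-3.149, ω₂=6.754, θ₃=-2.302, ω₃=-11.406
apply F[33]=-15.000 → step 34: x=1.122, v=5.704, θ₁=-0.200, ω₁=-5.840, θ₂=-2.984, ω₂=9.364, θ₃=-2.545, ω₃=-12.938
apply F[34]=-15.000 → step 35: x=1.234, v=5.530, θ₁=-0.330, ω₁=-7.296, θ₂=-2.799, ω₂=8.579, θ₃=-2.814, ω₃=-13.723
Max |angle| over trajectory = 3.300 rad = 189.1°.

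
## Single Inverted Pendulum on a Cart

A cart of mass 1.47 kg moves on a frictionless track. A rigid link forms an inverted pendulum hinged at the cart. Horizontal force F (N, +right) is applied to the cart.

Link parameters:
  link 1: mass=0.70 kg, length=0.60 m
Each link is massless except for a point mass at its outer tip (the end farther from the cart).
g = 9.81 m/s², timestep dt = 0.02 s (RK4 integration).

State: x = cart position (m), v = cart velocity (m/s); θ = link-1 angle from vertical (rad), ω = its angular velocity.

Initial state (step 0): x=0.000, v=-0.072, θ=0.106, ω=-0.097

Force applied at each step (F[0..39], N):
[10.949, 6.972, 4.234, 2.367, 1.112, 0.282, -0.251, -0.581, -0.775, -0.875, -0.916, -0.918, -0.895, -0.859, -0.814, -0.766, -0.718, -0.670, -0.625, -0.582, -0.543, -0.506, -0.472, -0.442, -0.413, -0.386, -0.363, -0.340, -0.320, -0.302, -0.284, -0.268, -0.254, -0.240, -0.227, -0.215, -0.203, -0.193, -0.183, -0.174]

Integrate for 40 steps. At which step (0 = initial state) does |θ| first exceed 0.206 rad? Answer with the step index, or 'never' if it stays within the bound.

apply F[0]=+10.949 → step 1: x=-0.000, v=0.067, θ=0.102, ω=-0.293
apply F[1]=+6.972 → step 2: x=0.002, v=0.152, θ=0.095, ω=-0.402
apply F[2]=+4.234 → step 3: x=0.006, v=0.201, θ=0.087, ω=-0.454
apply F[3]=+2.367 → step 4: x=0.010, v=0.226, θ=0.077, ω=-0.468
apply F[4]=+1.112 → step 5: x=0.015, v=0.234, θ=0.068, ω=-0.458
apply F[5]=+0.282 → step 6: x=0.019, v=0.232, θ=0.059, ω=-0.434
apply F[6]=-0.251 → step 7: x=0.024, v=0.224, θ=0.051, ω=-0.402
apply F[7]=-0.581 → step 8: x=0.028, v=0.211, θ=0.043, ω=-0.366
apply F[8]=-0.775 → step 9: x=0.032, v=0.197, θ=0.036, ω=-0.329
apply F[9]=-0.875 → step 10: x=0.036, v=0.182, θ=0.030, ω=-0.294
apply F[10]=-0.916 → step 11: x=0.039, v=0.167, θ=0.025, ω=-0.260
apply F[11]=-0.918 → step 12: x=0.043, v=0.153, θ=0.020, ω=-0.228
apply F[12]=-0.895 → step 13: x=0.046, v=0.139, θ=0.015, ω=-0.200
apply F[13]=-0.859 → step 14: x=0.048, v=0.126, θ=0.012, ω=-0.174
apply F[14]=-0.814 → step 15: x=0.051, v=0.114, θ=0.008, ω=-0.150
apply F[15]=-0.766 → step 16: x=0.053, v=0.103, θ=0.006, ω=-0.130
apply F[16]=-0.718 → step 17: x=0.055, v=0.093, θ=0.003, ω=-0.111
apply F[17]=-0.670 → step 18: x=0.056, v=0.083, θ=0.001, ω=-0.095
apply F[18]=-0.625 → step 19: x=0.058, v=0.075, θ=-0.001, ω=-0.081
apply F[19]=-0.582 → step 20: x=0.059, v=0.067, θ=-0.002, ω=-0.068
apply F[20]=-0.543 → step 21: x=0.061, v=0.060, θ=-0.003, ω=-0.057
apply F[21]=-0.506 → step 22: x=0.062, v=0.053, θ=-0.004, ω=-0.047
apply F[22]=-0.472 → step 23: x=0.063, v=0.047, θ=-0.005, ω=-0.039
apply F[23]=-0.442 → step 24: x=0.064, v=0.042, θ=-0.006, ω=-0.032
apply F[24]=-0.413 → step 25: x=0.065, v=0.037, θ=-0.007, ω=-0.025
apply F[25]=-0.386 → step 26: x=0.065, v=0.032, θ=-0.007, ω=-0.020
apply F[26]=-0.363 → step 27: x=0.066, v=0.028, θ=-0.007, ω=-0.015
apply F[27]=-0.340 → step 28: x=0.066, v=0.024, θ=-0.008, ω=-0.011
apply F[28]=-0.320 → step 29: x=0.067, v=0.020, θ=-0.008, ω=-0.008
apply F[29]=-0.302 → step 30: x=0.067, v=0.017, θ=-0.008, ω=-0.004
apply F[30]=-0.284 → step 31: x=0.067, v=0.014, θ=-0.008, ω=-0.002
apply F[31]=-0.268 → step 32: x=0.068, v=0.011, θ=-0.008, ω=0.000
apply F[32]=-0.254 → step 33: x=0.068, v=0.008, θ=-0.008, ω=0.002
apply F[33]=-0.240 → step 34: x=0.068, v=0.006, θ=-0.008, ω=0.004
apply F[34]=-0.227 → step 35: x=0.068, v=0.003, θ=-0.008, ω=0.005
apply F[35]=-0.215 → step 36: x=0.068, v=0.001, θ=-0.008, ω=0.006
apply F[36]=-0.203 → step 37: x=0.068, v=-0.001, θ=-0.008, ω=0.007
apply F[37]=-0.193 → step 38: x=0.068, v=-0.003, θ=-0.007, ω=0.008
apply F[38]=-0.183 → step 39: x=0.068, v=-0.005, θ=-0.007, ω=0.009
apply F[39]=-0.174 → step 40: x=0.068, v=-0.006, θ=-0.007, ω=0.009
max |θ| = 0.106 ≤ 0.206 over all 41 states.

Answer: never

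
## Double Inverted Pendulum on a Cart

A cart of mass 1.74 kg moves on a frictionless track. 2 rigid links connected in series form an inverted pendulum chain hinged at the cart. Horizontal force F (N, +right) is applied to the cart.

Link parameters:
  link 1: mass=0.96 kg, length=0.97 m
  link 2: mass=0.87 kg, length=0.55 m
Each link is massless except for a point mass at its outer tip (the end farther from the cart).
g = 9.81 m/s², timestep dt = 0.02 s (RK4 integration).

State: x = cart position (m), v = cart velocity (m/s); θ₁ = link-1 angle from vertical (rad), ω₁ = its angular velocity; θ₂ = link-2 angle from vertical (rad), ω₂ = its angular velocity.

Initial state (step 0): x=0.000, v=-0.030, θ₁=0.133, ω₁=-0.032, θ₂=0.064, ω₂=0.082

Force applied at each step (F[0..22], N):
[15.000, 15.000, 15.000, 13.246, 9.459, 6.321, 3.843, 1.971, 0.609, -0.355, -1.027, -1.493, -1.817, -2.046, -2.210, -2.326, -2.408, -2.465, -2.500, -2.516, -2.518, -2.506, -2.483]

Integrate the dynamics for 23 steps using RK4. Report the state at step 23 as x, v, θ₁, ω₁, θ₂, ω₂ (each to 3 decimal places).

apply F[0]=+15.000 → step 1: x=0.001, v=0.113, θ₁=0.131, ω₁=-0.138, θ₂=0.065, ω₂=0.032
apply F[1]=+15.000 → step 2: x=0.005, v=0.257, θ₁=0.127, ω₁=-0.246, θ₂=0.065, ω₂=-0.015
apply F[2]=+15.000 → step 3: x=0.011, v=0.402, θ₁=0.121, ω₁=-0.358, θ₂=0.065, ω₂=-0.058
apply F[3]=+13.246 → step 4: x=0.020, v=0.528, θ₁=0.113, ω₁=-0.453, θ₂=0.063, ω₂=-0.097
apply F[4]=+9.459 → step 5: x=0.032, v=0.614, θ₁=0.104, ω₁=-0.511, θ₂=0.061, ω₂=-0.129
apply F[5]=+6.321 → step 6: x=0.045, v=0.667, θ₁=0.093, ω₁=-0.538, θ₂=0.058, ω₂=-0.155
apply F[6]=+3.843 → step 7: x=0.058, v=0.693, θ₁=0.082, ω₁=-0.542, θ₂=0.055, ω₂=-0.176
apply F[7]=+1.971 → step 8: x=0.072, v=0.701, θ₁=0.072, ω₁=-0.529, θ₂=0.051, ω₂=-0.192
apply F[8]=+0.609 → step 9: x=0.086, v=0.694, θ₁=0.061, ω₁=-0.506, θ₂=0.047, ω₂=-0.204
apply F[9]=-0.355 → step 10: x=0.100, v=0.679, θ₁=0.052, ω₁=-0.477, θ₂=0.043, ω₂=-0.212
apply F[10]=-1.027 → step 11: x=0.113, v=0.658, θ₁=0.042, ω₁=-0.444, θ₂=0.038, ω₂=-0.216
apply F[11]=-1.493 → step 12: x=0.126, v=0.633, θ₁=0.034, ω₁=-0.411, θ₂=0.034, ω₂=-0.217
apply F[12]=-1.817 → step 13: x=0.138, v=0.606, θ₁=0.026, ω₁=-0.377, θ₂=0.030, ω₂=-0.215
apply F[13]=-2.046 → step 14: x=0.150, v=0.578, θ₁=0.019, ω₁=-0.345, θ₂=0.026, ω₂=-0.212
apply F[14]=-2.210 → step 15: x=0.162, v=0.549, θ₁=0.012, ω₁=-0.314, θ₂=0.021, ω₂=-0.206
apply F[15]=-2.326 → step 16: x=0.172, v=0.521, θ₁=0.006, ω₁=-0.284, θ₂=0.017, ω₂=-0.200
apply F[16]=-2.408 → step 17: x=0.182, v=0.492, θ₁=0.001, ω₁=-0.257, θ₂=0.013, ω₂=-0.192
apply F[17]=-2.465 → step 18: x=0.192, v=0.465, θ₁=-0.004, ω₁=-0.230, θ₂=0.010, ω₂=-0.183
apply F[18]=-2.500 → step 19: x=0.201, v=0.437, θ₁=-0.008, ω₁=-0.206, θ₂=0.006, ω₂=-0.173
apply F[19]=-2.516 → step 20: x=0.209, v=0.410, θ₁=-0.012, ω₁=-0.183, θ₂=0.003, ω₂=-0.163
apply F[20]=-2.518 → step 21: x=0.217, v=0.384, θ₁=-0.016, ω₁=-0.162, θ₂=-0.000, ω₂=-0.153
apply F[21]=-2.506 → step 22: x=0.225, v=0.359, θ₁=-0.019, ω₁=-0.142, θ₂=-0.003, ω₂=-0.142
apply F[22]=-2.483 → step 23: x=0.232, v=0.335, θ₁=-0.021, ω₁=-0.124, θ₂=-0.006, ω₂=-0.132

Answer: x=0.232, v=0.335, θ₁=-0.021, ω₁=-0.124, θ₂=-0.006, ω₂=-0.132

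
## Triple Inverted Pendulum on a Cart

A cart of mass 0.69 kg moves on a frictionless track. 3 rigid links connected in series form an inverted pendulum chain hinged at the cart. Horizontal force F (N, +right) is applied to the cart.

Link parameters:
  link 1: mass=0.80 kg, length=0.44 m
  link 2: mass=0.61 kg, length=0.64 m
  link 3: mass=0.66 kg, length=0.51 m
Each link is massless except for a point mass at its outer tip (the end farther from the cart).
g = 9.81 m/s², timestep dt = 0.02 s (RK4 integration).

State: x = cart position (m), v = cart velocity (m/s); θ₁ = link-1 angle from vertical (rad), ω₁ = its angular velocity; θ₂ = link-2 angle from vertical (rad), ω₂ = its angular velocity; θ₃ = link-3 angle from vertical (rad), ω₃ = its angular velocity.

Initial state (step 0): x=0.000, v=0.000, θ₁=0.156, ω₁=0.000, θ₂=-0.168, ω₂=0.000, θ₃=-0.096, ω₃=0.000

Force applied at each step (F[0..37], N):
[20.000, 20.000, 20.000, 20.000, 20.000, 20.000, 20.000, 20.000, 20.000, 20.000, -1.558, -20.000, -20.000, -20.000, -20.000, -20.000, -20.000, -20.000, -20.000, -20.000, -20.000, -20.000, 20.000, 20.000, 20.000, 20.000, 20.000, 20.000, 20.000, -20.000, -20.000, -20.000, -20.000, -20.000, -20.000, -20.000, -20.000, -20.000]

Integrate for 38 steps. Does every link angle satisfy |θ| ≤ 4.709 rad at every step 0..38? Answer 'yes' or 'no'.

Answer: yes

Derivation:
apply F[0]=+20.000 → step 1: x=0.005, v=0.475, θ₁=0.149, ω₁=-0.753, θ₂=-0.171, ω₂=-0.318, θ₃=-0.095, ω₃=0.064
apply F[1]=+20.000 → step 2: x=0.019, v=0.966, θ₁=0.125, ω₁=-1.571, θ₂=-0.181, ω₂=-0.614, θ₃=-0.093, ω₃=0.131
apply F[2]=+20.000 → step 3: x=0.044, v=1.487, θ₁=0.085, ω₁=-2.519, θ₂=-0.195, ω₂=-0.857, θ₃=-0.090, ω₃=0.198
apply F[3]=+20.000 → step 4: x=0.079, v=2.045, θ₁=0.023, ω₁=-3.654, θ₂=-0.214, ω₂=-1.007, θ₃=-0.086, ω₃=0.251
apply F[4]=+20.000 → step 5: x=0.126, v=2.622, θ₁=-0.063, ω₁=-4.966, θ₂=-0.235, ω₂=-1.021, θ₃=-0.080, ω₃=0.254
apply F[5]=+20.000 → step 6: x=0.183, v=3.146, θ₁=-0.175, ω₁=-6.263, θ₂=-0.254, ω₂=-0.910, θ₃=-0.076, ω₃=0.152
apply F[6]=+20.000 → step 7: x=0.250, v=3.509, θ₁=-0.311, ω₁=-7.192, θ₂=-0.271, ω₂=-0.796, θ₃=-0.075, ω₃=-0.074
apply F[7]=+20.000 → step 8: x=0.322, v=3.686, θ₁=-0.459, ω₁=-7.599, θ₂=-0.287, ω₂=-0.831, θ₃=-0.080, ω₃=-0.363
apply F[8]=+20.000 → step 9: x=0.397, v=3.744, θ₁=-0.612, ω₁=-7.660, θ₂=-0.306, ω₂=-1.042, θ₃=-0.090, ω₃=-0.647
apply F[9]=+20.000 → step 10: x=0.472, v=3.748, θ₁=-0.765, ω₁=-7.579, θ₂=-0.330, ω₂=-1.381, θ₃=-0.105, ω₃=-0.901
apply F[10]=-1.558 → step 11: x=0.544, v=3.456, θ₁=-0.913, ω₁=-7.283, θ₂=-0.359, ω₂=-1.551, θ₃=-0.124, ω₃=-1.001
apply F[11]=-20.000 → step 12: x=0.608, v=2.961, θ₁=-1.056, ω₁=-7.062, θ₂=-0.389, ω₂=-1.476, θ₃=-0.144, ω₃=-0.987
apply F[12]=-20.000 → step 13: x=0.662, v=2.484, θ₁=-1.197, ω₁=-7.037, θ₂=-0.418, ω₂=-1.379, θ₃=-0.164, ω₃=-0.971
apply F[13]=-20.000 → step 14: x=0.707, v=2.003, θ₁=-1.339, ω₁=-7.167, θ₂=-0.444, ω₂=-1.280, θ₃=-0.183, ω₃=-0.959
apply F[14]=-20.000 → step 15: x=0.742, v=1.498, θ₁=-1.484, ω₁=-7.441, θ₂=-0.469, ω₂=-1.196, θ₃=-0.202, ω₃=-0.953
apply F[15]=-20.000 → step 16: x=0.767, v=0.953, θ₁=-1.637, ω₁=-7.866, θ₂=-0.493, ω₂=-1.152, θ₃=-0.221, ω₃=-0.956
apply F[16]=-20.000 → step 17: x=0.780, v=0.349, θ₁=-1.800, ω₁=-8.473, θ₂=-0.516, ω₂=-1.178, θ₃=-0.240, ω₃=-0.968
apply F[17]=-20.000 → step 18: x=0.780, v=-0.344, θ₁=-1.978, ω₁=-9.331, θ₂=-0.540, ω₂=-1.326, θ₃=-0.260, ω₃=-0.987
apply F[18]=-20.000 → step 19: x=0.765, v=-1.168, θ₁=-2.176, ω₁=-10.571, θ₂=-0.570, ω₂=-1.695, θ₃=-0.280, ω₃=-1.005
apply F[19]=-20.000 → step 20: x=0.732, v=-2.193, θ₁=-2.405, ω₁=-12.457, θ₂=-0.611, ω₂=-2.494, θ₃=-0.300, ω₃=-0.999
apply F[20]=-20.000 → step 21: x=0.676, v=-3.515, θ₁=-2.682, ω₁=-15.493, θ₂=-0.676, ω₂=-4.254, θ₃=-0.319, ω₃=-0.876
apply F[21]=-20.000 → step 22: x=0.590, v=-4.953, θ₁=-3.035, ω₁=-19.874, θ₂=-0.796, ω₂=-8.228, θ₃=-0.332, ω₃=-0.254
apply F[22]=+20.000 → step 23: x=0.498, v=-4.004, θ₁=-3.430, ω₁=-18.813, θ₂=-1.013, ω₂=-13.000, θ₃=-0.326, ω₃=0.615
apply F[23]=+20.000 → step 24: x=0.433, v=-2.641, θ₁=-3.769, ω₁=-14.993, θ₂=-1.291, ω₂=-14.320, θ₃=-0.322, ω₃=-0.557
apply F[24]=+20.000 → step 25: x=0.389, v=-1.833, θ₁=-4.035, ω₁=-11.804, θ₂=-1.576, ω₂=-14.119, θ₃=-0.357, ω₃=-3.065
apply F[25]=+20.000 → step 26: x=0.357, v=-1.402, θ₁=-4.245, ω₁=-9.197, θ₂=-1.853, ω₂=-13.505, θ₃=-0.447, ω₃=-5.903
apply F[26]=+20.000 → step 27: x=0.332, v=-1.163, θ₁=-4.405, ω₁=-6.858, θ₂=-2.115, ω₂=-12.594, θ₃=-0.592, ω₃=-8.608
apply F[27]=+20.000 → step 28: x=0.310, v=-0.997, θ₁=-4.520, ω₁=-4.723, θ₂=-2.354, ω₂=-11.320, θ₃=-0.789, ω₃=-10.918
apply F[28]=+20.000 → step 29: x=0.292, v=-0.831, θ₁=-4.596, ω₁=-2.860, θ₂=-2.565, ω₂=-9.658, θ₃=-1.026, ω₃=-12.710
apply F[29]=-20.000 → step 30: x=0.272, v=-1.160, θ₁=-4.640, ω₁=-1.538, θ₂=-2.746, ω₂=-8.475, θ₃=-1.292, ω₃=-13.869
apply F[30]=-20.000 → step 31: x=0.245, v=-1.472, θ₁=-4.657, ω₁=-0.257, θ₂=-2.902, ω₂=-7.066, θ₃=-1.579, ω₃=-14.881
apply F[31]=-20.000 → step 32: x=0.213, v=-1.759, θ₁=-4.650, ω₁=1.051, θ₂=-3.028, ω₂=-5.484, θ₃=-1.887, ω₃=-15.848
apply F[32]=-20.000 → step 33: x=0.175, v=-2.000, θ₁=-4.614, ω₁=2.542, θ₂=-3.121, ω₂=-3.824, θ₃=-2.214, ω₃=-16.898
apply F[33]=-20.000 → step 34: x=0.134, v=-2.145, θ₁=-4.545, ω₁=4.490, θ₂=-3.182, ω₂=-2.300, θ₃=-2.564, ω₃=-18.109
apply F[34]=-20.000 → step 35: x=0.091, v=-2.074, θ₁=-4.429, ω₁=7.285, θ₂=-3.218, ω₂=-1.482, θ₃=-2.938, ω₃=-19.269
apply F[35]=-20.000 → step 36: x=0.054, v=-1.552, θ₁=-4.246, ω₁=11.248, θ₂=-3.253, ω₂=-2.445, θ₃=-3.329, ω₃=-19.627
apply F[36]=-20.000 → step 37: x=0.035, v=-0.125, θ₁=-3.968, ω₁=16.999, θ₂=-3.333, ω₂=-6.050, θ₃=-3.712, ω₃=-18.288
apply F[37]=-20.000 → step 38: x=0.064, v=3.706, θ₁=-3.531, ω₁=27.571, θ₂=-3.515, ω₂=-12.131, θ₃=-4.033, ω₃=-12.183
Max |angle| over trajectory = 4.657 rad; bound = 4.709 → within bound.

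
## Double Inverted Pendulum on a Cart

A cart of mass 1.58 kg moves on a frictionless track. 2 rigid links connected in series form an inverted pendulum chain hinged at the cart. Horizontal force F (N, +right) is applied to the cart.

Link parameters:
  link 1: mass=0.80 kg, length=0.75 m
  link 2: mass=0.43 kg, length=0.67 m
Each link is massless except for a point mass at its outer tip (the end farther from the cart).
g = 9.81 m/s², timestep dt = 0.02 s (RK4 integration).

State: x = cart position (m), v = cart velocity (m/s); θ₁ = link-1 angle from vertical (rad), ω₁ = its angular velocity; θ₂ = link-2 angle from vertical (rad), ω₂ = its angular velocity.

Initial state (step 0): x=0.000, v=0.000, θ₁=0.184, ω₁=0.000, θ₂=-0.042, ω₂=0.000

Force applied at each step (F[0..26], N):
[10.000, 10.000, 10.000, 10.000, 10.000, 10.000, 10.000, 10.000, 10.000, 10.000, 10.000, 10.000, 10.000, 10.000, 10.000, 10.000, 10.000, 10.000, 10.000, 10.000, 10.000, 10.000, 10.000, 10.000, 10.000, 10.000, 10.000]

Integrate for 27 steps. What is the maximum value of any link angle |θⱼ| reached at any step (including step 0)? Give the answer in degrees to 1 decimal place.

apply F[0]=+10.000 → step 1: x=0.001, v=0.097, θ₁=0.184, ω₁=-0.048, θ₂=-0.043, ω₂=-0.106
apply F[1]=+10.000 → step 2: x=0.004, v=0.195, θ₁=0.182, ω₁=-0.096, θ₂=-0.046, ω₂=-0.212
apply F[2]=+10.000 → step 3: x=0.009, v=0.293, θ₁=0.180, ω₁=-0.145, θ₂=-0.052, ω₂=-0.318
apply F[3]=+10.000 → step 4: x=0.016, v=0.391, θ₁=0.176, ω₁=-0.195, θ₂=-0.059, ω₂=-0.426
apply F[4]=+10.000 → step 5: x=0.024, v=0.491, θ₁=0.172, ω₁=-0.247, θ₂=-0.069, ω₂=-0.536
apply F[5]=+10.000 → step 6: x=0.035, v=0.591, θ₁=0.166, ω₁=-0.302, θ₂=-0.080, ω₂=-0.647
apply F[6]=+10.000 → step 7: x=0.048, v=0.692, θ₁=0.160, ω₁=-0.359, θ₂=-0.094, ω₂=-0.761
apply F[7]=+10.000 → step 8: x=0.063, v=0.795, θ₁=0.152, ω₁=-0.420, θ₂=-0.111, ω₂=-0.876
apply F[8]=+10.000 → step 9: x=0.080, v=0.899, θ₁=0.143, ω₁=-0.485, θ₂=-0.130, ω₂=-0.995
apply F[9]=+10.000 → step 10: x=0.099, v=1.005, θ₁=0.133, ω₁=-0.554, θ₂=-0.151, ω₂=-1.116
apply F[10]=+10.000 → step 11: x=0.120, v=1.113, θ₁=0.121, ω₁=-0.630, θ₂=-0.174, ω₂=-1.239
apply F[11]=+10.000 → step 12: x=0.143, v=1.223, θ₁=0.107, ω₁=-0.711, θ₂=-0.200, ω₂=-1.365
apply F[12]=+10.000 → step 13: x=0.169, v=1.336, θ₁=0.092, ω₁=-0.801, θ₂=-0.229, ω₂=-1.492
apply F[13]=+10.000 → step 14: x=0.197, v=1.451, θ₁=0.075, ω₁=-0.899, θ₂=-0.260, ω₂=-1.620
apply F[14]=+10.000 → step 15: x=0.227, v=1.569, θ₁=0.056, ω₁=-1.007, θ₂=-0.294, ω₂=-1.749
apply F[15]=+10.000 → step 16: x=0.260, v=1.690, θ₁=0.035, ω₁=-1.126, θ₂=-0.330, ω₂=-1.877
apply F[16]=+10.000 → step 17: x=0.295, v=1.814, θ₁=0.011, ω₁=-1.256, θ₂=-0.369, ω₂=-2.003
apply F[17]=+10.000 → step 18: x=0.332, v=1.941, θ₁=-0.015, ω₁=-1.401, θ₂=-0.410, ω₂=-2.125
apply F[18]=+10.000 → step 19: x=0.372, v=2.070, θ₁=-0.045, ω₁=-1.560, θ₂=-0.454, ω₂=-2.240
apply F[19]=+10.000 → step 20: x=0.415, v=2.202, θ₁=-0.078, ω₁=-1.735, θ₂=-0.499, ω₂=-2.346
apply F[20]=+10.000 → step 21: x=0.461, v=2.336, θ₁=-0.115, ω₁=-1.926, θ₂=-0.547, ω₂=-2.439
apply F[21]=+10.000 → step 22: x=0.509, v=2.471, θ₁=-0.155, ω₁=-2.133, θ₂=-0.597, ω₂=-2.518
apply F[22]=+10.000 → step 23: x=0.559, v=2.606, θ₁=-0.200, ω₁=-2.357, θ₂=-0.648, ω₂=-2.577
apply F[23]=+10.000 → step 24: x=0.613, v=2.739, θ₁=-0.249, ω₁=-2.596, θ₂=-0.700, ω₂=-2.615
apply F[24]=+10.000 → step 25: x=0.669, v=2.868, θ₁=-0.304, ω₁=-2.848, θ₂=-0.752, ω₂=-2.627
apply F[25]=+10.000 → step 26: x=0.727, v=2.991, θ₁=-0.363, ω₁=-3.110, θ₂=-0.805, ω₂=-2.612
apply F[26]=+10.000 → step 27: x=0.788, v=3.104, θ₁=-0.428, ω₁=-3.380, θ₂=-0.857, ω₂=-2.569
Max |angle| over trajectory = 0.857 rad = 49.1°.

Answer: 49.1°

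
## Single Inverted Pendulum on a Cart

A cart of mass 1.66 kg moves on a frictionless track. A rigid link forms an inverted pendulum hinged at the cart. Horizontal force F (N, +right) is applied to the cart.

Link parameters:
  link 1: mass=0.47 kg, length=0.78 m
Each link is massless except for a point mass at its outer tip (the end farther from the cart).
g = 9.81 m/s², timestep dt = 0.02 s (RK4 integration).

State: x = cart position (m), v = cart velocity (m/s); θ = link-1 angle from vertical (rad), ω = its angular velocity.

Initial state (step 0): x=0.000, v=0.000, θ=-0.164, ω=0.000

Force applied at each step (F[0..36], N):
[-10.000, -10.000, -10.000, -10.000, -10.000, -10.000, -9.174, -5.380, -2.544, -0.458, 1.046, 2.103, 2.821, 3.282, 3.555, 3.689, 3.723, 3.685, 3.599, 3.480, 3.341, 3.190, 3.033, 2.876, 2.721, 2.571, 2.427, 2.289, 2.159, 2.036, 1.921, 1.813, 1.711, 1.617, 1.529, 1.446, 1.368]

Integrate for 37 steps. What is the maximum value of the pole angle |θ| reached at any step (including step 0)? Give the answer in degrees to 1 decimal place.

Answer: 9.4°

Derivation:
apply F[0]=-10.000 → step 1: x=-0.001, v=-0.111, θ=-0.163, ω=0.099
apply F[1]=-10.000 → step 2: x=-0.004, v=-0.222, θ=-0.160, ω=0.199
apply F[2]=-10.000 → step 3: x=-0.010, v=-0.333, θ=-0.155, ω=0.300
apply F[3]=-10.000 → step 4: x=-0.018, v=-0.444, θ=-0.148, ω=0.403
apply F[4]=-10.000 → step 5: x=-0.028, v=-0.556, θ=-0.139, ω=0.510
apply F[5]=-10.000 → step 6: x=-0.040, v=-0.669, θ=-0.128, ω=0.619
apply F[6]=-9.174 → step 7: x=-0.054, v=-0.773, θ=-0.114, ω=0.721
apply F[7]=-5.380 → step 8: x=-0.070, v=-0.832, θ=-0.099, ω=0.769
apply F[8]=-2.544 → step 9: x=-0.087, v=-0.858, θ=-0.084, ω=0.779
apply F[9]=-0.458 → step 10: x=-0.105, v=-0.859, θ=-0.068, ω=0.762
apply F[10]=+1.046 → step 11: x=-0.122, v=-0.843, θ=-0.054, ω=0.727
apply F[11]=+2.103 → step 12: x=-0.138, v=-0.815, θ=-0.039, ω=0.679
apply F[12]=+2.821 → step 13: x=-0.154, v=-0.780, θ=-0.026, ω=0.625
apply F[13]=+3.282 → step 14: x=-0.169, v=-0.739, θ=-0.015, ω=0.568
apply F[14]=+3.555 → step 15: x=-0.184, v=-0.696, θ=-0.004, ω=0.510
apply F[15]=+3.689 → step 16: x=-0.197, v=-0.651, θ=0.006, ω=0.454
apply F[16]=+3.723 → step 17: x=-0.210, v=-0.607, θ=0.014, ω=0.399
apply F[17]=+3.685 → step 18: x=-0.221, v=-0.564, θ=0.022, ω=0.348
apply F[18]=+3.599 → step 19: x=-0.232, v=-0.522, θ=0.028, ω=0.301
apply F[19]=+3.480 → step 20: x=-0.242, v=-0.482, θ=0.034, ω=0.257
apply F[20]=+3.341 → step 21: x=-0.252, v=-0.443, θ=0.039, ω=0.217
apply F[21]=+3.190 → step 22: x=-0.260, v=-0.407, θ=0.043, ω=0.181
apply F[22]=+3.033 → step 23: x=-0.268, v=-0.373, θ=0.046, ω=0.149
apply F[23]=+2.876 → step 24: x=-0.275, v=-0.341, θ=0.049, ω=0.120
apply F[24]=+2.721 → step 25: x=-0.281, v=-0.311, θ=0.051, ω=0.094
apply F[25]=+2.571 → step 26: x=-0.287, v=-0.283, θ=0.052, ω=0.071
apply F[26]=+2.427 → step 27: x=-0.293, v=-0.257, θ=0.054, ω=0.051
apply F[27]=+2.289 → step 28: x=-0.298, v=-0.232, θ=0.054, ω=0.033
apply F[28]=+2.159 → step 29: x=-0.302, v=-0.209, θ=0.055, ω=0.017
apply F[29]=+2.036 → step 30: x=-0.306, v=-0.188, θ=0.055, ω=0.003
apply F[30]=+1.921 → step 31: x=-0.310, v=-0.168, θ=0.055, ω=-0.008
apply F[31]=+1.813 → step 32: x=-0.313, v=-0.149, θ=0.055, ω=-0.019
apply F[32]=+1.711 → step 33: x=-0.316, v=-0.131, θ=0.054, ω=-0.027
apply F[33]=+1.617 → step 34: x=-0.318, v=-0.115, θ=0.054, ω=-0.035
apply F[34]=+1.529 → step 35: x=-0.320, v=-0.099, θ=0.053, ω=-0.041
apply F[35]=+1.446 → step 36: x=-0.322, v=-0.085, θ=0.052, ω=-0.046
apply F[36]=+1.368 → step 37: x=-0.324, v=-0.071, θ=0.051, ω=-0.051
Max |angle| over trajectory = 0.164 rad = 9.4°.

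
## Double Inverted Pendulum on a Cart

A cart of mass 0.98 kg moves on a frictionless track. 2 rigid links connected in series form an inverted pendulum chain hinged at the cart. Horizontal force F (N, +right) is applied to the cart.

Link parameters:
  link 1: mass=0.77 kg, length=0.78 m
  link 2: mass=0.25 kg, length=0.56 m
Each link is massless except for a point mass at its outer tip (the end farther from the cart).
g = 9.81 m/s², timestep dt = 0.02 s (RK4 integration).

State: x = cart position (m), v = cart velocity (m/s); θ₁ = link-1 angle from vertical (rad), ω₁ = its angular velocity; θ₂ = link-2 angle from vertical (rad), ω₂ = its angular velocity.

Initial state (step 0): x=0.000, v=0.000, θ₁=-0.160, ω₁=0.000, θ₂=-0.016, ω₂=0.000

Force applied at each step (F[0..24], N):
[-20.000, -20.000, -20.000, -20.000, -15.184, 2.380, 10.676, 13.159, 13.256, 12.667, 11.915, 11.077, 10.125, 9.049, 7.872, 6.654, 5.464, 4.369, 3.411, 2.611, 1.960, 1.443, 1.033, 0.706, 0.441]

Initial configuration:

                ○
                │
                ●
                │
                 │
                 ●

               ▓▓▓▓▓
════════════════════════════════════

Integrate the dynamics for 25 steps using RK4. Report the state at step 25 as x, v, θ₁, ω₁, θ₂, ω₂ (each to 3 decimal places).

apply F[0]=-20.000 → step 1: x=-0.004, v=-0.367, θ₁=-0.156, ω₁=0.410, θ₂=-0.015, ω₂=0.084
apply F[1]=-20.000 → step 2: x=-0.015, v=-0.738, θ₁=-0.144, ω₁=0.829, θ₂=-0.013, ω₂=0.162
apply F[2]=-20.000 → step 3: x=-0.033, v=-1.114, θ₁=-0.123, ω₁=1.262, θ₂=-0.009, ω₂=0.227
apply F[3]=-20.000 → step 4: x=-0.059, v=-1.500, θ₁=-0.093, ω₁=1.718, θ₂=-0.004, ω₂=0.276
apply F[4]=-15.184 → step 5: x=-0.092, v=-1.797, θ₁=-0.055, ω₁=2.074, θ₂=0.002, ω₂=0.304
apply F[5]=+2.380 → step 6: x=-0.128, v=-1.744, θ₁=-0.014, ω₁=1.995, θ₂=0.008, ω₂=0.317
apply F[6]=+10.676 → step 7: x=-0.160, v=-1.527, θ₁=0.023, ω₁=1.718, θ₂=0.015, ω₂=0.319
apply F[7]=+13.159 → step 8: x=-0.188, v=-1.265, θ₁=0.054, ω₁=1.394, θ₂=0.021, ω₂=0.310
apply F[8]=+13.256 → step 9: x=-0.211, v=-1.008, θ₁=0.079, ω₁=1.085, θ₂=0.027, ω₂=0.291
apply F[9]=+12.667 → step 10: x=-0.229, v=-0.768, θ₁=0.097, ω₁=0.805, θ₂=0.033, ω₂=0.263
apply F[10]=+11.915 → step 11: x=-0.242, v=-0.547, θ₁=0.111, ω₁=0.557, θ₂=0.038, ω₂=0.229
apply F[11]=+11.077 → step 12: x=-0.251, v=-0.347, θ₁=0.120, ω₁=0.338, θ₂=0.042, ω₂=0.190
apply F[12]=+10.125 → step 13: x=-0.256, v=-0.168, θ₁=0.125, ω₁=0.148, θ₂=0.045, ω₂=0.150
apply F[13]=+9.049 → step 14: x=-0.258, v=-0.011, θ₁=0.126, ω₁=-0.013, θ₂=0.048, ω₂=0.110
apply F[14]=+7.872 → step 15: x=-0.257, v=0.122, θ₁=0.125, ω₁=-0.144, θ₂=0.050, ω₂=0.071
apply F[15]=+6.654 → step 16: x=-0.253, v=0.231, θ₁=0.121, ω₁=-0.246, θ₂=0.051, ω₂=0.036
apply F[16]=+5.464 → step 17: x=-0.248, v=0.318, θ₁=0.115, ω₁=-0.321, θ₂=0.051, ω₂=0.003
apply F[17]=+4.369 → step 18: x=-0.241, v=0.384, θ₁=0.108, ω₁=-0.372, θ₂=0.051, ω₂=-0.025
apply F[18]=+3.411 → step 19: x=-0.233, v=0.432, θ₁=0.100, ω₁=-0.403, θ₂=0.050, ω₂=-0.051
apply F[19]=+2.611 → step 20: x=-0.224, v=0.466, θ₁=0.092, ω₁=-0.418, θ₂=0.049, ω₂=-0.072
apply F[20]=+1.960 → step 21: x=-0.214, v=0.488, θ₁=0.084, ω₁=-0.421, θ₂=0.047, ω₂=-0.091
apply F[21]=+1.443 → step 22: x=-0.204, v=0.501, θ₁=0.075, ω₁=-0.415, θ₂=0.045, ω₂=-0.106
apply F[22]=+1.033 → step 23: x=-0.194, v=0.508, θ₁=0.067, ω₁=-0.404, θ₂=0.043, ω₂=-0.119
apply F[23]=+0.706 → step 24: x=-0.184, v=0.510, θ₁=0.059, ω₁=-0.388, θ₂=0.040, ω₂=-0.129
apply F[24]=+0.441 → step 25: x=-0.174, v=0.507, θ₁=0.052, ω₁=-0.370, θ₂=0.038, ω₂=-0.136

Answer: x=-0.174, v=0.507, θ₁=0.052, ω₁=-0.370, θ₂=0.038, ω₂=-0.136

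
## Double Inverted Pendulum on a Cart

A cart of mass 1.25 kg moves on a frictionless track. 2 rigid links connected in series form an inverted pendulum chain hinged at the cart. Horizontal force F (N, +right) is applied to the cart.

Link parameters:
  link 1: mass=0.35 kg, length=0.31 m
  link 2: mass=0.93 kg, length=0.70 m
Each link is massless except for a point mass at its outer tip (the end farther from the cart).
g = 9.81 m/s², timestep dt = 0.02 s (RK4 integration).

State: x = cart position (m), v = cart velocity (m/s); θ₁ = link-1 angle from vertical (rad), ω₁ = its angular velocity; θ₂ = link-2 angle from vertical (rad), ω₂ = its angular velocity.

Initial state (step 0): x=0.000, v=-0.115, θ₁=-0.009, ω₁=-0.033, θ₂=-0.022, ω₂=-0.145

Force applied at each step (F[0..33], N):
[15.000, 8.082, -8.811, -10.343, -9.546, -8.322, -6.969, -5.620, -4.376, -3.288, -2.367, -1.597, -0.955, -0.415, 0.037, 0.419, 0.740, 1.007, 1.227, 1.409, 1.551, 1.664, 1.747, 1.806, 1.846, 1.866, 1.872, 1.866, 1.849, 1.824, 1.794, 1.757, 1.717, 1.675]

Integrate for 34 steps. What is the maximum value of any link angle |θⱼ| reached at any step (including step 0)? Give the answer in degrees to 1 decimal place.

Answer: 4.7°

Derivation:
apply F[0]=+15.000 → step 1: x=0.000, v=0.127, θ₁=-0.017, ω₁=-0.803, θ₂=-0.025, ω₂=-0.157
apply F[1]=+8.082 → step 2: x=0.004, v=0.262, θ₁=-0.038, ω₁=-1.254, θ₂=-0.028, ω₂=-0.157
apply F[2]=-8.811 → step 3: x=0.008, v=0.131, θ₁=-0.059, ω₁=-0.894, θ₂=-0.031, ω₂=-0.137
apply F[3]=-10.343 → step 4: x=0.009, v=-0.021, θ₁=-0.073, ω₁=-0.508, θ₂=-0.034, ω₂=-0.100
apply F[4]=-9.546 → step 5: x=0.007, v=-0.158, θ₁=-0.080, ω₁=-0.192, θ₂=-0.035, ω₂=-0.055
apply F[5]=-8.322 → step 6: x=0.003, v=-0.274, θ₁=-0.082, ω₁=0.050, θ₂=-0.036, ω₂=-0.006
apply F[6]=-6.969 → step 7: x=-0.004, v=-0.369, θ₁=-0.079, ω₁=0.227, θ₂=-0.035, ω₂=0.041
apply F[7]=-5.620 → step 8: x=-0.012, v=-0.443, θ₁=-0.073, ω₁=0.347, θ₂=-0.034, ω₂=0.084
apply F[8]=-4.376 → step 9: x=-0.021, v=-0.499, θ₁=-0.065, ω₁=0.422, θ₂=-0.032, ω₂=0.122
apply F[9]=-3.288 → step 10: x=-0.031, v=-0.540, θ₁=-0.057, ω₁=0.462, θ₂=-0.029, ω₂=0.153
apply F[10]=-2.367 → step 11: x=-0.043, v=-0.567, θ₁=-0.047, ω₁=0.477, θ₂=-0.026, ω₂=0.178
apply F[11]=-1.597 → step 12: x=-0.054, v=-0.584, θ₁=-0.038, ω₁=0.475, θ₂=-0.022, ω₂=0.196
apply F[12]=-0.955 → step 13: x=-0.066, v=-0.593, θ₁=-0.028, ω₁=0.461, θ₂=-0.018, ω₂=0.209
apply F[13]=-0.415 → step 14: x=-0.078, v=-0.595, θ₁=-0.019, ω₁=0.439, θ₂=-0.014, ω₂=0.217
apply F[14]=+0.037 → step 15: x=-0.090, v=-0.591, θ₁=-0.011, ω₁=0.412, θ₂=-0.009, ω₂=0.221
apply F[15]=+0.419 → step 16: x=-0.101, v=-0.583, θ₁=-0.003, ω₁=0.381, θ₂=-0.005, ω₂=0.221
apply F[16]=+0.740 → step 17: x=-0.113, v=-0.571, θ₁=0.004, ω₁=0.350, θ₂=-0.001, ω₂=0.217
apply F[17]=+1.007 → step 18: x=-0.124, v=-0.557, θ₁=0.011, ω₁=0.318, θ₂=0.004, ω₂=0.211
apply F[18]=+1.227 → step 19: x=-0.135, v=-0.540, θ₁=0.017, ω₁=0.286, θ₂=0.008, ω₂=0.203
apply F[19]=+1.409 → step 20: x=-0.146, v=-0.521, θ₁=0.022, ω₁=0.255, θ₂=0.012, ω₂=0.192
apply F[20]=+1.551 → step 21: x=-0.156, v=-0.501, θ₁=0.027, ω₁=0.225, θ₂=0.015, ω₂=0.181
apply F[21]=+1.664 → step 22: x=-0.166, v=-0.481, θ₁=0.031, ω₁=0.197, θ₂=0.019, ω₂=0.169
apply F[22]=+1.747 → step 23: x=-0.175, v=-0.459, θ₁=0.035, ω₁=0.171, θ₂=0.022, ω₂=0.156
apply F[23]=+1.806 → step 24: x=-0.184, v=-0.438, θ₁=0.038, ω₁=0.146, θ₂=0.025, ω₂=0.143
apply F[24]=+1.846 → step 25: x=-0.193, v=-0.416, θ₁=0.041, ω₁=0.123, θ₂=0.028, ω₂=0.129
apply F[25]=+1.866 → step 26: x=-0.201, v=-0.395, θ₁=0.043, ω₁=0.102, θ₂=0.030, ω₂=0.116
apply F[26]=+1.872 → step 27: x=-0.208, v=-0.374, θ₁=0.045, ω₁=0.083, θ₂=0.033, ω₂=0.103
apply F[27]=+1.866 → step 28: x=-0.216, v=-0.353, θ₁=0.046, ω₁=0.066, θ₂=0.034, ω₂=0.091
apply F[28]=+1.849 → step 29: x=-0.223, v=-0.333, θ₁=0.048, ω₁=0.051, θ₂=0.036, ω₂=0.079
apply F[29]=+1.824 → step 30: x=-0.229, v=-0.313, θ₁=0.048, ω₁=0.037, θ₂=0.038, ω₂=0.068
apply F[30]=+1.794 → step 31: x=-0.235, v=-0.294, θ₁=0.049, ω₁=0.024, θ₂=0.039, ω₂=0.057
apply F[31]=+1.757 → step 32: x=-0.241, v=-0.276, θ₁=0.049, ω₁=0.014, θ₂=0.040, ω₂=0.047
apply F[32]=+1.717 → step 33: x=-0.246, v=-0.259, θ₁=0.050, ω₁=0.004, θ₂=0.041, ω₂=0.037
apply F[33]=+1.675 → step 34: x=-0.251, v=-0.242, θ₁=0.050, ω₁=-0.005, θ₂=0.041, ω₂=0.029
Max |angle| over trajectory = 0.082 rad = 4.7°.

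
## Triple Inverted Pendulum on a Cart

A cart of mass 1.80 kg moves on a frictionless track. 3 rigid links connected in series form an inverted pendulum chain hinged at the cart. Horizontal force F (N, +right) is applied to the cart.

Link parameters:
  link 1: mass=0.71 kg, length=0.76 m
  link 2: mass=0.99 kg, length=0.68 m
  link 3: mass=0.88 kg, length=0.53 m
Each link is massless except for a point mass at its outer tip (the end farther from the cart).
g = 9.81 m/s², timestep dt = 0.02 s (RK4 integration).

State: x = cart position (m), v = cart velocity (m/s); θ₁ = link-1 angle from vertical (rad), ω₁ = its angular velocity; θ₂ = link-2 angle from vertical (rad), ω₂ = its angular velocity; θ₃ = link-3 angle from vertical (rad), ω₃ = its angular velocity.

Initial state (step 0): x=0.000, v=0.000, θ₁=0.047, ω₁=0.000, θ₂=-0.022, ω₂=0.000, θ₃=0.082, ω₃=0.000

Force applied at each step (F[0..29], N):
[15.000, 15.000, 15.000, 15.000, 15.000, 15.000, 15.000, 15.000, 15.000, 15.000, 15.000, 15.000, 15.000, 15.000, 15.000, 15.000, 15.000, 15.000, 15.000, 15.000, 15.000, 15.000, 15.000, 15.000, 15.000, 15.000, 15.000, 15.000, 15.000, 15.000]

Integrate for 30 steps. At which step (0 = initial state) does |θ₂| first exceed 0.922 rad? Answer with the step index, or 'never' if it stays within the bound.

Answer: never

Derivation:
apply F[0]=+15.000 → step 1: x=0.002, v=0.153, θ₁=0.046, ω₁=-0.142, θ₂=-0.023, ω₂=-0.100, θ₃=0.083, ω₃=0.074
apply F[1]=+15.000 → step 2: x=0.006, v=0.308, θ₁=0.041, ω₁=-0.288, θ₂=-0.026, ω₂=-0.200, θ₃=0.085, ω₃=0.149
apply F[2]=+15.000 → step 3: x=0.014, v=0.464, θ₁=0.034, ω₁=-0.438, θ₂=-0.031, ω₂=-0.297, θ₃=0.089, ω₃=0.229
apply F[3]=+15.000 → step 4: x=0.025, v=0.622, θ₁=0.024, ω₁=-0.598, θ₂=-0.038, ω₂=-0.393, θ₃=0.094, ω₃=0.313
apply F[4]=+15.000 → step 5: x=0.039, v=0.785, θ₁=0.010, ω₁=-0.769, θ₂=-0.047, ω₂=-0.485, θ₃=0.101, ω₃=0.404
apply F[5]=+15.000 → step 6: x=0.056, v=0.951, θ₁=-0.007, ω₁=-0.955, θ₂=-0.057, ω₂=-0.571, θ₃=0.110, ω₃=0.502
apply F[6]=+15.000 → step 7: x=0.077, v=1.122, θ₁=-0.028, ω₁=-1.158, θ₂=-0.069, ω₂=-0.649, θ₃=0.121, ω₃=0.606
apply F[7]=+15.000 → step 8: x=0.101, v=1.297, θ₁=-0.054, ω₁=-1.381, θ₂=-0.083, ω₂=-0.716, θ₃=0.135, ω₃=0.714
apply F[8]=+15.000 → step 9: x=0.129, v=1.477, θ₁=-0.084, ω₁=-1.624, θ₂=-0.098, ω₂=-0.770, θ₃=0.150, ω₃=0.822
apply F[9]=+15.000 → step 10: x=0.160, v=1.660, θ₁=-0.119, ω₁=-1.888, θ₂=-0.114, ω₂=-0.809, θ₃=0.167, ω₃=0.925
apply F[10]=+15.000 → step 11: x=0.195, v=1.845, θ₁=-0.159, ω₁=-2.169, θ₂=-0.130, ω₂=-0.830, θ₃=0.187, ω₃=1.015
apply F[11]=+15.000 → step 12: x=0.234, v=2.028, θ₁=-0.206, ω₁=-2.461, θ₂=-0.147, ω₂=-0.837, θ₃=0.208, ω₃=1.083
apply F[12]=+15.000 → step 13: x=0.276, v=2.205, θ₁=-0.258, ω₁=-2.754, θ₂=-0.164, ω₂=-0.833, θ₃=0.230, ω₃=1.119
apply F[13]=+15.000 → step 14: x=0.322, v=2.373, θ₁=-0.316, ω₁=-3.038, θ₂=-0.180, ω₂=-0.827, θ₃=0.252, ω₃=1.116
apply F[14]=+15.000 → step 15: x=0.371, v=2.527, θ₁=-0.379, ω₁=-3.300, θ₂=-0.197, ω₂=-0.831, θ₃=0.274, ω₃=1.072
apply F[15]=+15.000 → step 16: x=0.423, v=2.664, θ₁=-0.448, ω₁=-3.533, θ₂=-0.214, ω₂=-0.856, θ₃=0.295, ω₃=0.987
apply F[16]=+15.000 → step 17: x=0.478, v=2.784, θ₁=-0.520, ω₁=-3.732, θ₂=-0.231, ω₂=-0.912, θ₃=0.314, ω₃=0.866
apply F[17]=+15.000 → step 18: x=0.534, v=2.887, θ₁=-0.597, ω₁=-3.898, θ₂=-0.250, ω₂=-1.004, θ₃=0.330, ω₃=0.717
apply F[18]=+15.000 → step 19: x=0.593, v=2.973, θ₁=-0.676, ω₁=-4.034, θ₂=-0.272, ω₂=-1.135, θ₃=0.342, ω₃=0.545
apply F[19]=+15.000 → step 20: x=0.653, v=3.044, θ₁=-0.758, ω₁=-4.143, θ₂=-0.296, ω₂=-1.306, θ₃=0.351, ω₃=0.355
apply F[20]=+15.000 → step 21: x=0.715, v=3.101, θ₁=-0.842, ω₁=-4.229, θ₂=-0.324, ω₂=-1.514, θ₃=0.356, ω₃=0.152
apply F[21]=+15.000 → step 22: x=0.777, v=3.146, θ₁=-0.927, ω₁=-4.297, θ₂=-0.357, ω₂=-1.757, θ₃=0.357, ω₃=-0.065
apply F[22]=+15.000 → step 23: x=0.840, v=3.179, θ₁=-1.013, ω₁=-4.347, θ₂=-0.395, ω₂=-2.033, θ₃=0.354, ω₃=-0.295
apply F[23]=+15.000 → step 24: x=0.904, v=3.201, θ₁=-1.101, ω₁=-4.380, θ₂=-0.438, ω₂=-2.338, θ₃=0.345, ω₃=-0.540
apply F[24]=+15.000 → step 25: x=0.968, v=3.212, θ₁=-1.188, ω₁=-4.395, θ₂=-0.488, ω₂=-2.670, θ₃=0.332, ω₃=-0.805
apply F[25]=+15.000 → step 26: x=1.033, v=3.213, θ₁=-1.276, ω₁=-4.391, θ₂=-0.545, ω₂=-3.024, θ₃=0.313, ω₃=-1.094
apply F[26]=+15.000 → step 27: x=1.097, v=3.204, θ₁=-1.364, ω₁=-4.366, θ₂=-0.609, ω₂=-3.398, θ₃=0.288, ω₃=-1.412
apply F[27]=+15.000 → step 28: x=1.161, v=3.186, θ₁=-1.451, ω₁=-4.315, θ₂=-0.681, ω₂=-3.787, θ₃=0.256, ω₃=-1.768
apply F[28]=+15.000 → step 29: x=1.224, v=3.158, θ₁=-1.536, ω₁=-4.237, θ₂=-0.761, ω₂=-4.188, θ₃=0.217, ω₃=-2.169
apply F[29]=+15.000 → step 30: x=1.287, v=3.121, θ₁=-1.620, ω₁=-4.128, θ₂=-0.849, ω₂=-4.593, θ₃=0.169, ω₃=-2.624
max |θ₂| = 0.849 ≤ 0.922 over all 31 states.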